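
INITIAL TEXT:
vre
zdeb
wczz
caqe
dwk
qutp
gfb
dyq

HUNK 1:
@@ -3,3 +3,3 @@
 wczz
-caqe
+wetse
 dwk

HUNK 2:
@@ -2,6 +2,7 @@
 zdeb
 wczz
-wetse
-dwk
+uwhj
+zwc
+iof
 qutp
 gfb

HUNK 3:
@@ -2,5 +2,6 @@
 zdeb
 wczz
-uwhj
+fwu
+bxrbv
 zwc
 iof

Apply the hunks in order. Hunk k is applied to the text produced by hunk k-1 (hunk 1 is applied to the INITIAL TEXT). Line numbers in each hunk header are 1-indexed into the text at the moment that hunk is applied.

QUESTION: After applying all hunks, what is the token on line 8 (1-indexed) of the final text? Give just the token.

Hunk 1: at line 3 remove [caqe] add [wetse] -> 8 lines: vre zdeb wczz wetse dwk qutp gfb dyq
Hunk 2: at line 2 remove [wetse,dwk] add [uwhj,zwc,iof] -> 9 lines: vre zdeb wczz uwhj zwc iof qutp gfb dyq
Hunk 3: at line 2 remove [uwhj] add [fwu,bxrbv] -> 10 lines: vre zdeb wczz fwu bxrbv zwc iof qutp gfb dyq
Final line 8: qutp

Answer: qutp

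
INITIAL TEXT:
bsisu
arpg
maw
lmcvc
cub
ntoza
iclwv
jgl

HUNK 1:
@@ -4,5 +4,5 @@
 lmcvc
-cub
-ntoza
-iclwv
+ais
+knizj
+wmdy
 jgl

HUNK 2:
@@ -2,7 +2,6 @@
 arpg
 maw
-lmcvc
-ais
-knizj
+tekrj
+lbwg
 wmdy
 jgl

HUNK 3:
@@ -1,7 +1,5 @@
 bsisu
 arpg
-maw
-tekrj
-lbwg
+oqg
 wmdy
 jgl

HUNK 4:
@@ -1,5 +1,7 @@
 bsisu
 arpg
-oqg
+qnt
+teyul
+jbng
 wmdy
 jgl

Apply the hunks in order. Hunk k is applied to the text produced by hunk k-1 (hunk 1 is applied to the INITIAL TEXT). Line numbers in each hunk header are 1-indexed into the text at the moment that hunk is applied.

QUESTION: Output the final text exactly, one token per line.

Hunk 1: at line 4 remove [cub,ntoza,iclwv] add [ais,knizj,wmdy] -> 8 lines: bsisu arpg maw lmcvc ais knizj wmdy jgl
Hunk 2: at line 2 remove [lmcvc,ais,knizj] add [tekrj,lbwg] -> 7 lines: bsisu arpg maw tekrj lbwg wmdy jgl
Hunk 3: at line 1 remove [maw,tekrj,lbwg] add [oqg] -> 5 lines: bsisu arpg oqg wmdy jgl
Hunk 4: at line 1 remove [oqg] add [qnt,teyul,jbng] -> 7 lines: bsisu arpg qnt teyul jbng wmdy jgl

Answer: bsisu
arpg
qnt
teyul
jbng
wmdy
jgl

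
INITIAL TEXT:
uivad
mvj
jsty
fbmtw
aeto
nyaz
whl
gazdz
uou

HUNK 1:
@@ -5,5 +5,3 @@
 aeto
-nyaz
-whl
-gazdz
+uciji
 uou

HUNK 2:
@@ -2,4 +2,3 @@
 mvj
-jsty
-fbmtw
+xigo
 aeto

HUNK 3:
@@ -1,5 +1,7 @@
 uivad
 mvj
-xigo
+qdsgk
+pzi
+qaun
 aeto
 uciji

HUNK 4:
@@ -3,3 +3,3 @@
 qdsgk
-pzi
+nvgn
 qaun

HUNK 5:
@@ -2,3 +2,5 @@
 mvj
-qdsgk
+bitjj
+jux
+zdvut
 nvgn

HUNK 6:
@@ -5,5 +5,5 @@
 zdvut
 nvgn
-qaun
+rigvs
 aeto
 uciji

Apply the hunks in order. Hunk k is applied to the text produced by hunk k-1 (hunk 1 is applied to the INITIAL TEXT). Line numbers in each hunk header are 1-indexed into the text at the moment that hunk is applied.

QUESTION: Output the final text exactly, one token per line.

Answer: uivad
mvj
bitjj
jux
zdvut
nvgn
rigvs
aeto
uciji
uou

Derivation:
Hunk 1: at line 5 remove [nyaz,whl,gazdz] add [uciji] -> 7 lines: uivad mvj jsty fbmtw aeto uciji uou
Hunk 2: at line 2 remove [jsty,fbmtw] add [xigo] -> 6 lines: uivad mvj xigo aeto uciji uou
Hunk 3: at line 1 remove [xigo] add [qdsgk,pzi,qaun] -> 8 lines: uivad mvj qdsgk pzi qaun aeto uciji uou
Hunk 4: at line 3 remove [pzi] add [nvgn] -> 8 lines: uivad mvj qdsgk nvgn qaun aeto uciji uou
Hunk 5: at line 2 remove [qdsgk] add [bitjj,jux,zdvut] -> 10 lines: uivad mvj bitjj jux zdvut nvgn qaun aeto uciji uou
Hunk 6: at line 5 remove [qaun] add [rigvs] -> 10 lines: uivad mvj bitjj jux zdvut nvgn rigvs aeto uciji uou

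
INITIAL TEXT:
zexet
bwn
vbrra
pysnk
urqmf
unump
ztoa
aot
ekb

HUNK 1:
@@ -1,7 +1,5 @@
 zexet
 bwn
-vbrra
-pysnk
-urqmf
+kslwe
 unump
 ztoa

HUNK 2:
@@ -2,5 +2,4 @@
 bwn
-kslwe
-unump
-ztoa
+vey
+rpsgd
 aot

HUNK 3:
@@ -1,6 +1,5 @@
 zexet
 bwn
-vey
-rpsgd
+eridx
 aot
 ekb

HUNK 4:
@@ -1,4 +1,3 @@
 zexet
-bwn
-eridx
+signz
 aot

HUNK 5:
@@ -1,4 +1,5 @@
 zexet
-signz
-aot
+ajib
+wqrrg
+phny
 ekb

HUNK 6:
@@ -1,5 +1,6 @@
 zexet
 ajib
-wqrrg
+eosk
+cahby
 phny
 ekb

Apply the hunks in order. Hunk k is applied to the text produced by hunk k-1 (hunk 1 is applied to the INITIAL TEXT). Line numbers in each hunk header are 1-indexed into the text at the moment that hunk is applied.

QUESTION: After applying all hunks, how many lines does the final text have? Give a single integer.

Answer: 6

Derivation:
Hunk 1: at line 1 remove [vbrra,pysnk,urqmf] add [kslwe] -> 7 lines: zexet bwn kslwe unump ztoa aot ekb
Hunk 2: at line 2 remove [kslwe,unump,ztoa] add [vey,rpsgd] -> 6 lines: zexet bwn vey rpsgd aot ekb
Hunk 3: at line 1 remove [vey,rpsgd] add [eridx] -> 5 lines: zexet bwn eridx aot ekb
Hunk 4: at line 1 remove [bwn,eridx] add [signz] -> 4 lines: zexet signz aot ekb
Hunk 5: at line 1 remove [signz,aot] add [ajib,wqrrg,phny] -> 5 lines: zexet ajib wqrrg phny ekb
Hunk 6: at line 1 remove [wqrrg] add [eosk,cahby] -> 6 lines: zexet ajib eosk cahby phny ekb
Final line count: 6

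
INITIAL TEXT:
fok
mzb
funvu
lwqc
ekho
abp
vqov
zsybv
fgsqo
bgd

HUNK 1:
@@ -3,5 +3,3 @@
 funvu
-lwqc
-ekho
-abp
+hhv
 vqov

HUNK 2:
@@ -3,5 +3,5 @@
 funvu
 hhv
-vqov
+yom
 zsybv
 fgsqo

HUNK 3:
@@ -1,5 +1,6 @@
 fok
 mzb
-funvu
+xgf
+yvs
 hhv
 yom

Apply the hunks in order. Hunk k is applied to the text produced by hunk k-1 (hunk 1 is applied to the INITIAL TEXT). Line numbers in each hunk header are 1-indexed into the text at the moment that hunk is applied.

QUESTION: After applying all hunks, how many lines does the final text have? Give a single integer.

Answer: 9

Derivation:
Hunk 1: at line 3 remove [lwqc,ekho,abp] add [hhv] -> 8 lines: fok mzb funvu hhv vqov zsybv fgsqo bgd
Hunk 2: at line 3 remove [vqov] add [yom] -> 8 lines: fok mzb funvu hhv yom zsybv fgsqo bgd
Hunk 3: at line 1 remove [funvu] add [xgf,yvs] -> 9 lines: fok mzb xgf yvs hhv yom zsybv fgsqo bgd
Final line count: 9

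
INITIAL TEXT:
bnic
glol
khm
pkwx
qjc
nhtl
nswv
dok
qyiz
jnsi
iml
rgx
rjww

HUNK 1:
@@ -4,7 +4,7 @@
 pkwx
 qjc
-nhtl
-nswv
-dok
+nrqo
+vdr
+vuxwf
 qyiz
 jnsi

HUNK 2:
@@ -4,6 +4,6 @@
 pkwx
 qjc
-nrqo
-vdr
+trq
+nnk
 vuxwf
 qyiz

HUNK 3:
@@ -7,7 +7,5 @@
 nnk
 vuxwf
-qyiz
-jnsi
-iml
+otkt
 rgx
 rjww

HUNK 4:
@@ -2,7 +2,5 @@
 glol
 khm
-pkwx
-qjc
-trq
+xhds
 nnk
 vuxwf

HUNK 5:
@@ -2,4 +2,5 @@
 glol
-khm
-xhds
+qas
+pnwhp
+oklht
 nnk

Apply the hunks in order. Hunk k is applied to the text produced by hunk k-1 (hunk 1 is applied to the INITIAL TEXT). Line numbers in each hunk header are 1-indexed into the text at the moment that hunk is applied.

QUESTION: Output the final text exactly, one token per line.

Answer: bnic
glol
qas
pnwhp
oklht
nnk
vuxwf
otkt
rgx
rjww

Derivation:
Hunk 1: at line 4 remove [nhtl,nswv,dok] add [nrqo,vdr,vuxwf] -> 13 lines: bnic glol khm pkwx qjc nrqo vdr vuxwf qyiz jnsi iml rgx rjww
Hunk 2: at line 4 remove [nrqo,vdr] add [trq,nnk] -> 13 lines: bnic glol khm pkwx qjc trq nnk vuxwf qyiz jnsi iml rgx rjww
Hunk 3: at line 7 remove [qyiz,jnsi,iml] add [otkt] -> 11 lines: bnic glol khm pkwx qjc trq nnk vuxwf otkt rgx rjww
Hunk 4: at line 2 remove [pkwx,qjc,trq] add [xhds] -> 9 lines: bnic glol khm xhds nnk vuxwf otkt rgx rjww
Hunk 5: at line 2 remove [khm,xhds] add [qas,pnwhp,oklht] -> 10 lines: bnic glol qas pnwhp oklht nnk vuxwf otkt rgx rjww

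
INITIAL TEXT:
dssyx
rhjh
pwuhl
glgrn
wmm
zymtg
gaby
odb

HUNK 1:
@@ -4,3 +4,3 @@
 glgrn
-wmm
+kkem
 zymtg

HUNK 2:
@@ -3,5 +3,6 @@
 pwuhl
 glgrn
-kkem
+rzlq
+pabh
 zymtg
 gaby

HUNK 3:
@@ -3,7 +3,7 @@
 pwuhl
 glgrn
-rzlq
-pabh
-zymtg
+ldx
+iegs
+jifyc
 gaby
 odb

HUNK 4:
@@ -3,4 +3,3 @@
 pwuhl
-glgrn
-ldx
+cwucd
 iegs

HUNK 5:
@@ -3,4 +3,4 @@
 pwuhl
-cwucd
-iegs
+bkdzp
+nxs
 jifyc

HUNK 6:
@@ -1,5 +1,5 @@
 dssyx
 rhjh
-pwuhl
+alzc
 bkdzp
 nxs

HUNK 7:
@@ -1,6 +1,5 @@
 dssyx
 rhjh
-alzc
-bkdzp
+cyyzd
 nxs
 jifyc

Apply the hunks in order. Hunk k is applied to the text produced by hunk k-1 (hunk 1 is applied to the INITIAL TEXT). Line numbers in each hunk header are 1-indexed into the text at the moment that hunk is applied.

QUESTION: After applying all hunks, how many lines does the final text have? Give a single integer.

Answer: 7

Derivation:
Hunk 1: at line 4 remove [wmm] add [kkem] -> 8 lines: dssyx rhjh pwuhl glgrn kkem zymtg gaby odb
Hunk 2: at line 3 remove [kkem] add [rzlq,pabh] -> 9 lines: dssyx rhjh pwuhl glgrn rzlq pabh zymtg gaby odb
Hunk 3: at line 3 remove [rzlq,pabh,zymtg] add [ldx,iegs,jifyc] -> 9 lines: dssyx rhjh pwuhl glgrn ldx iegs jifyc gaby odb
Hunk 4: at line 3 remove [glgrn,ldx] add [cwucd] -> 8 lines: dssyx rhjh pwuhl cwucd iegs jifyc gaby odb
Hunk 5: at line 3 remove [cwucd,iegs] add [bkdzp,nxs] -> 8 lines: dssyx rhjh pwuhl bkdzp nxs jifyc gaby odb
Hunk 6: at line 1 remove [pwuhl] add [alzc] -> 8 lines: dssyx rhjh alzc bkdzp nxs jifyc gaby odb
Hunk 7: at line 1 remove [alzc,bkdzp] add [cyyzd] -> 7 lines: dssyx rhjh cyyzd nxs jifyc gaby odb
Final line count: 7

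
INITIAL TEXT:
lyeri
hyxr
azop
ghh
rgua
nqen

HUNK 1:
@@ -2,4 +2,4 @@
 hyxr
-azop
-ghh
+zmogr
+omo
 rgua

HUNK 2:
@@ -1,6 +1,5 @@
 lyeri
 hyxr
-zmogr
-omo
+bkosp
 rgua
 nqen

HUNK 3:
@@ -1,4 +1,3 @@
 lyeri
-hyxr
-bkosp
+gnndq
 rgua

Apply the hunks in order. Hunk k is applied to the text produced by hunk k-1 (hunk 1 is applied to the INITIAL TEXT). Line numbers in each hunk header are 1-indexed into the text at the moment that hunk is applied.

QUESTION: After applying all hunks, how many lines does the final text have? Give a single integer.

Answer: 4

Derivation:
Hunk 1: at line 2 remove [azop,ghh] add [zmogr,omo] -> 6 lines: lyeri hyxr zmogr omo rgua nqen
Hunk 2: at line 1 remove [zmogr,omo] add [bkosp] -> 5 lines: lyeri hyxr bkosp rgua nqen
Hunk 3: at line 1 remove [hyxr,bkosp] add [gnndq] -> 4 lines: lyeri gnndq rgua nqen
Final line count: 4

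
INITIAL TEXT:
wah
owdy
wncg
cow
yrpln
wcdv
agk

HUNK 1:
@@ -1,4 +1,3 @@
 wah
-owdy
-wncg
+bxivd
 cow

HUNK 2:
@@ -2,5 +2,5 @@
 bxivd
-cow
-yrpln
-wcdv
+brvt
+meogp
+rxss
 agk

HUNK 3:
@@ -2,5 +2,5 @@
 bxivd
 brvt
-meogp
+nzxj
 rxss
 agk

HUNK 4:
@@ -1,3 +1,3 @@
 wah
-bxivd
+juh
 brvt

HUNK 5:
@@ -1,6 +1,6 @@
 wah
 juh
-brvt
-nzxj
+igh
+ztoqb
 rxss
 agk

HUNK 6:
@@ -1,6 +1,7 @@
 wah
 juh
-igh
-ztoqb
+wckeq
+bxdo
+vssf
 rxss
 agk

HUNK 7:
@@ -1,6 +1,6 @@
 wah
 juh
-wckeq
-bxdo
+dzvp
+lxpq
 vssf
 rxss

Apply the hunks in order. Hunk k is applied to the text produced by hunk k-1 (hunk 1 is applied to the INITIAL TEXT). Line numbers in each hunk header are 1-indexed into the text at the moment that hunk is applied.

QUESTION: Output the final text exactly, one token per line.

Hunk 1: at line 1 remove [owdy,wncg] add [bxivd] -> 6 lines: wah bxivd cow yrpln wcdv agk
Hunk 2: at line 2 remove [cow,yrpln,wcdv] add [brvt,meogp,rxss] -> 6 lines: wah bxivd brvt meogp rxss agk
Hunk 3: at line 2 remove [meogp] add [nzxj] -> 6 lines: wah bxivd brvt nzxj rxss agk
Hunk 4: at line 1 remove [bxivd] add [juh] -> 6 lines: wah juh brvt nzxj rxss agk
Hunk 5: at line 1 remove [brvt,nzxj] add [igh,ztoqb] -> 6 lines: wah juh igh ztoqb rxss agk
Hunk 6: at line 1 remove [igh,ztoqb] add [wckeq,bxdo,vssf] -> 7 lines: wah juh wckeq bxdo vssf rxss agk
Hunk 7: at line 1 remove [wckeq,bxdo] add [dzvp,lxpq] -> 7 lines: wah juh dzvp lxpq vssf rxss agk

Answer: wah
juh
dzvp
lxpq
vssf
rxss
agk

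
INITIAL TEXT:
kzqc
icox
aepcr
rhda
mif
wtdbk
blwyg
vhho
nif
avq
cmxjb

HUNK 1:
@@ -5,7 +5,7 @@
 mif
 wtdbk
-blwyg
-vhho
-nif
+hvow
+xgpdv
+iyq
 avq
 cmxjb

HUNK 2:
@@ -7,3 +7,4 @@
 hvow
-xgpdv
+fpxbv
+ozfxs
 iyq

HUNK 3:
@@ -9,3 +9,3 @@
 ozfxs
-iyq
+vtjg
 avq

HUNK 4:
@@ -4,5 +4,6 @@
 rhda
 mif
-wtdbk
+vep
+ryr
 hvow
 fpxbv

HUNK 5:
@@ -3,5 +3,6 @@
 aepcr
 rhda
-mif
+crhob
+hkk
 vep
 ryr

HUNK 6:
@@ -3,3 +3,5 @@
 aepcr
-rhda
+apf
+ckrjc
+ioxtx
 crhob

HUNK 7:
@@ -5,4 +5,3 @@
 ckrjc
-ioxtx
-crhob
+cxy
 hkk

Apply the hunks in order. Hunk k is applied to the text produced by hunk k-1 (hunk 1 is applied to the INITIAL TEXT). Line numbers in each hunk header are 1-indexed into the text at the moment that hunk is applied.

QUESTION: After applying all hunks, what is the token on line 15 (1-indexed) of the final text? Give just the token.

Hunk 1: at line 5 remove [blwyg,vhho,nif] add [hvow,xgpdv,iyq] -> 11 lines: kzqc icox aepcr rhda mif wtdbk hvow xgpdv iyq avq cmxjb
Hunk 2: at line 7 remove [xgpdv] add [fpxbv,ozfxs] -> 12 lines: kzqc icox aepcr rhda mif wtdbk hvow fpxbv ozfxs iyq avq cmxjb
Hunk 3: at line 9 remove [iyq] add [vtjg] -> 12 lines: kzqc icox aepcr rhda mif wtdbk hvow fpxbv ozfxs vtjg avq cmxjb
Hunk 4: at line 4 remove [wtdbk] add [vep,ryr] -> 13 lines: kzqc icox aepcr rhda mif vep ryr hvow fpxbv ozfxs vtjg avq cmxjb
Hunk 5: at line 3 remove [mif] add [crhob,hkk] -> 14 lines: kzqc icox aepcr rhda crhob hkk vep ryr hvow fpxbv ozfxs vtjg avq cmxjb
Hunk 6: at line 3 remove [rhda] add [apf,ckrjc,ioxtx] -> 16 lines: kzqc icox aepcr apf ckrjc ioxtx crhob hkk vep ryr hvow fpxbv ozfxs vtjg avq cmxjb
Hunk 7: at line 5 remove [ioxtx,crhob] add [cxy] -> 15 lines: kzqc icox aepcr apf ckrjc cxy hkk vep ryr hvow fpxbv ozfxs vtjg avq cmxjb
Final line 15: cmxjb

Answer: cmxjb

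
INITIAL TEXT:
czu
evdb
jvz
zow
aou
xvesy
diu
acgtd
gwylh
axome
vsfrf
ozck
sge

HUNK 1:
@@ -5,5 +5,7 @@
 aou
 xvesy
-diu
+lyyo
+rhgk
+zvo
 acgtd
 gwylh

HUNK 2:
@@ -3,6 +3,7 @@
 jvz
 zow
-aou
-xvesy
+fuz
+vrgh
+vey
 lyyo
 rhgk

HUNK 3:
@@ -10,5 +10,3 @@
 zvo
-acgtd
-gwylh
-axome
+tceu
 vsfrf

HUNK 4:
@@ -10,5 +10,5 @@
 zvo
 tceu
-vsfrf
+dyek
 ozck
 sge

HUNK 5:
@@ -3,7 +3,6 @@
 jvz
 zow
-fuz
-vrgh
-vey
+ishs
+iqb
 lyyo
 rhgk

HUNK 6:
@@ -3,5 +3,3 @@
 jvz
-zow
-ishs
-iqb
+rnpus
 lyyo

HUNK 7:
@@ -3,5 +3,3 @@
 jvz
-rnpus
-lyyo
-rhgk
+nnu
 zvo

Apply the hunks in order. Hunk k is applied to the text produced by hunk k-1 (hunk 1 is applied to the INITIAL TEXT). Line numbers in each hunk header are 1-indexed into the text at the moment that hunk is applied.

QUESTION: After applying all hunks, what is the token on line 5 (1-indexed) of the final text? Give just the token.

Answer: zvo

Derivation:
Hunk 1: at line 5 remove [diu] add [lyyo,rhgk,zvo] -> 15 lines: czu evdb jvz zow aou xvesy lyyo rhgk zvo acgtd gwylh axome vsfrf ozck sge
Hunk 2: at line 3 remove [aou,xvesy] add [fuz,vrgh,vey] -> 16 lines: czu evdb jvz zow fuz vrgh vey lyyo rhgk zvo acgtd gwylh axome vsfrf ozck sge
Hunk 3: at line 10 remove [acgtd,gwylh,axome] add [tceu] -> 14 lines: czu evdb jvz zow fuz vrgh vey lyyo rhgk zvo tceu vsfrf ozck sge
Hunk 4: at line 10 remove [vsfrf] add [dyek] -> 14 lines: czu evdb jvz zow fuz vrgh vey lyyo rhgk zvo tceu dyek ozck sge
Hunk 5: at line 3 remove [fuz,vrgh,vey] add [ishs,iqb] -> 13 lines: czu evdb jvz zow ishs iqb lyyo rhgk zvo tceu dyek ozck sge
Hunk 6: at line 3 remove [zow,ishs,iqb] add [rnpus] -> 11 lines: czu evdb jvz rnpus lyyo rhgk zvo tceu dyek ozck sge
Hunk 7: at line 3 remove [rnpus,lyyo,rhgk] add [nnu] -> 9 lines: czu evdb jvz nnu zvo tceu dyek ozck sge
Final line 5: zvo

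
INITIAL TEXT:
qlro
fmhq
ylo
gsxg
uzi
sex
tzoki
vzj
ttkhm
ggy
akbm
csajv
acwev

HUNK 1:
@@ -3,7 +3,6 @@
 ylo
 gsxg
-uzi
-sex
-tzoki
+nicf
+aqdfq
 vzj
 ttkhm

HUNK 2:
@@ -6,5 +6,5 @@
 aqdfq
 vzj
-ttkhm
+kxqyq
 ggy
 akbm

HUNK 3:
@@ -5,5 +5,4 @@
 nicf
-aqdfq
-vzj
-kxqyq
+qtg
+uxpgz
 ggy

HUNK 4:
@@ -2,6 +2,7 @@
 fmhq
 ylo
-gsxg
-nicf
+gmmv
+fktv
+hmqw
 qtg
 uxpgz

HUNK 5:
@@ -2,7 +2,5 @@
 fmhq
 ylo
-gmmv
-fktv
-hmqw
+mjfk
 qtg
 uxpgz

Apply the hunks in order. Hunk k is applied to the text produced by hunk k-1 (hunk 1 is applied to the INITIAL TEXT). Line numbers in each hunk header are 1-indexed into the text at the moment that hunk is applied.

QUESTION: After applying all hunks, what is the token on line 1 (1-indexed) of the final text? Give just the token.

Hunk 1: at line 3 remove [uzi,sex,tzoki] add [nicf,aqdfq] -> 12 lines: qlro fmhq ylo gsxg nicf aqdfq vzj ttkhm ggy akbm csajv acwev
Hunk 2: at line 6 remove [ttkhm] add [kxqyq] -> 12 lines: qlro fmhq ylo gsxg nicf aqdfq vzj kxqyq ggy akbm csajv acwev
Hunk 3: at line 5 remove [aqdfq,vzj,kxqyq] add [qtg,uxpgz] -> 11 lines: qlro fmhq ylo gsxg nicf qtg uxpgz ggy akbm csajv acwev
Hunk 4: at line 2 remove [gsxg,nicf] add [gmmv,fktv,hmqw] -> 12 lines: qlro fmhq ylo gmmv fktv hmqw qtg uxpgz ggy akbm csajv acwev
Hunk 5: at line 2 remove [gmmv,fktv,hmqw] add [mjfk] -> 10 lines: qlro fmhq ylo mjfk qtg uxpgz ggy akbm csajv acwev
Final line 1: qlro

Answer: qlro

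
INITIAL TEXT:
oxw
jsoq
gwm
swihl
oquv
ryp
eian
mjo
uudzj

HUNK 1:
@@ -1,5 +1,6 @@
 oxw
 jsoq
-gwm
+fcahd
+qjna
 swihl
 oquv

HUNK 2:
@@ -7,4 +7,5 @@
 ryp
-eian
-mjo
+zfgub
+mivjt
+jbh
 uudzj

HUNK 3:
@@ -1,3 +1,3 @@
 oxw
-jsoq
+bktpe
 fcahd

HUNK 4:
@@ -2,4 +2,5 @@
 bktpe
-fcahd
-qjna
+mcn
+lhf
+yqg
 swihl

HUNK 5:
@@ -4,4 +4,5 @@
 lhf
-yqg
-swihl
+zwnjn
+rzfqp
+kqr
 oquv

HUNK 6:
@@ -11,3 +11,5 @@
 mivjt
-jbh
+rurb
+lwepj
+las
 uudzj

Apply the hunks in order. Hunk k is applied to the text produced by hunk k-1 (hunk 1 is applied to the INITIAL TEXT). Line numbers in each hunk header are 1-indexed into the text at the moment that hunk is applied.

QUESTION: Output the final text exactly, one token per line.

Answer: oxw
bktpe
mcn
lhf
zwnjn
rzfqp
kqr
oquv
ryp
zfgub
mivjt
rurb
lwepj
las
uudzj

Derivation:
Hunk 1: at line 1 remove [gwm] add [fcahd,qjna] -> 10 lines: oxw jsoq fcahd qjna swihl oquv ryp eian mjo uudzj
Hunk 2: at line 7 remove [eian,mjo] add [zfgub,mivjt,jbh] -> 11 lines: oxw jsoq fcahd qjna swihl oquv ryp zfgub mivjt jbh uudzj
Hunk 3: at line 1 remove [jsoq] add [bktpe] -> 11 lines: oxw bktpe fcahd qjna swihl oquv ryp zfgub mivjt jbh uudzj
Hunk 4: at line 2 remove [fcahd,qjna] add [mcn,lhf,yqg] -> 12 lines: oxw bktpe mcn lhf yqg swihl oquv ryp zfgub mivjt jbh uudzj
Hunk 5: at line 4 remove [yqg,swihl] add [zwnjn,rzfqp,kqr] -> 13 lines: oxw bktpe mcn lhf zwnjn rzfqp kqr oquv ryp zfgub mivjt jbh uudzj
Hunk 6: at line 11 remove [jbh] add [rurb,lwepj,las] -> 15 lines: oxw bktpe mcn lhf zwnjn rzfqp kqr oquv ryp zfgub mivjt rurb lwepj las uudzj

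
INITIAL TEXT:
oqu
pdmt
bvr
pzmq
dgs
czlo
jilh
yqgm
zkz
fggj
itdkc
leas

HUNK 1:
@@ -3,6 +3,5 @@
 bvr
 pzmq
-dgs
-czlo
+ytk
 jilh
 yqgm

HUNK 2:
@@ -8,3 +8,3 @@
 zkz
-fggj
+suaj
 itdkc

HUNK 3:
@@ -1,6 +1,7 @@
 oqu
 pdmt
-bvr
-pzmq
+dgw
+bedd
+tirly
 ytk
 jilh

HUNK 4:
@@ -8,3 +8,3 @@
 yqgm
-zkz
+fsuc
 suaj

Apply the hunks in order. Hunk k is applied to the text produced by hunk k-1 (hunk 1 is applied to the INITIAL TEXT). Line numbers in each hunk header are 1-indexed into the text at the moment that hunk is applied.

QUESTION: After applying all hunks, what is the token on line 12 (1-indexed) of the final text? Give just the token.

Hunk 1: at line 3 remove [dgs,czlo] add [ytk] -> 11 lines: oqu pdmt bvr pzmq ytk jilh yqgm zkz fggj itdkc leas
Hunk 2: at line 8 remove [fggj] add [suaj] -> 11 lines: oqu pdmt bvr pzmq ytk jilh yqgm zkz suaj itdkc leas
Hunk 3: at line 1 remove [bvr,pzmq] add [dgw,bedd,tirly] -> 12 lines: oqu pdmt dgw bedd tirly ytk jilh yqgm zkz suaj itdkc leas
Hunk 4: at line 8 remove [zkz] add [fsuc] -> 12 lines: oqu pdmt dgw bedd tirly ytk jilh yqgm fsuc suaj itdkc leas
Final line 12: leas

Answer: leas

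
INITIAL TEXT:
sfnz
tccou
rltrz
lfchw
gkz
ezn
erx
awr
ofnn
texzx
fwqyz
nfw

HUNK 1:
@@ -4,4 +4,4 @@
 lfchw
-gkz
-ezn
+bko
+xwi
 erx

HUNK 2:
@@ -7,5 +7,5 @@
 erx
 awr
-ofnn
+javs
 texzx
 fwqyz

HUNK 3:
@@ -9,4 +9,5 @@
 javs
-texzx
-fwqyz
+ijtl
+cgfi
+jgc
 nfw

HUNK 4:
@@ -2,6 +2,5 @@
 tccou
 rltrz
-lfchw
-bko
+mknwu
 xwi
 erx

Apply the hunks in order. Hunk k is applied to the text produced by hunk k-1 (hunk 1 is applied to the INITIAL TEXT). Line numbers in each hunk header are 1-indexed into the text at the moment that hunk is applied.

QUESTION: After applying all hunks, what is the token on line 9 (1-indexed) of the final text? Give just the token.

Hunk 1: at line 4 remove [gkz,ezn] add [bko,xwi] -> 12 lines: sfnz tccou rltrz lfchw bko xwi erx awr ofnn texzx fwqyz nfw
Hunk 2: at line 7 remove [ofnn] add [javs] -> 12 lines: sfnz tccou rltrz lfchw bko xwi erx awr javs texzx fwqyz nfw
Hunk 3: at line 9 remove [texzx,fwqyz] add [ijtl,cgfi,jgc] -> 13 lines: sfnz tccou rltrz lfchw bko xwi erx awr javs ijtl cgfi jgc nfw
Hunk 4: at line 2 remove [lfchw,bko] add [mknwu] -> 12 lines: sfnz tccou rltrz mknwu xwi erx awr javs ijtl cgfi jgc nfw
Final line 9: ijtl

Answer: ijtl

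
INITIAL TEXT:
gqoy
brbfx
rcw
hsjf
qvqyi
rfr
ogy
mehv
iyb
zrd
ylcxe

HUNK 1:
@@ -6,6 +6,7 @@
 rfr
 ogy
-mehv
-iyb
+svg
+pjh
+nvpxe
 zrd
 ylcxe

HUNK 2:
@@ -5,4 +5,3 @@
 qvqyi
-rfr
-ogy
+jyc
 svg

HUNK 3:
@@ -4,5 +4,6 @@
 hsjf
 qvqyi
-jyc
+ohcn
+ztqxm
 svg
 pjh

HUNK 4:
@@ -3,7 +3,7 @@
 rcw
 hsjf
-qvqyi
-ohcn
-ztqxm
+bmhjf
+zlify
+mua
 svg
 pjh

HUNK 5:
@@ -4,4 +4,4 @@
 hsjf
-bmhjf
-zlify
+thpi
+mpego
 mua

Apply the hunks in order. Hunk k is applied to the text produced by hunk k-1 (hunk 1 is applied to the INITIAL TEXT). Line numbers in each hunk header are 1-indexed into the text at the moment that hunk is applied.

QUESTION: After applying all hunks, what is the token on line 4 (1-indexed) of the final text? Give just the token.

Hunk 1: at line 6 remove [mehv,iyb] add [svg,pjh,nvpxe] -> 12 lines: gqoy brbfx rcw hsjf qvqyi rfr ogy svg pjh nvpxe zrd ylcxe
Hunk 2: at line 5 remove [rfr,ogy] add [jyc] -> 11 lines: gqoy brbfx rcw hsjf qvqyi jyc svg pjh nvpxe zrd ylcxe
Hunk 3: at line 4 remove [jyc] add [ohcn,ztqxm] -> 12 lines: gqoy brbfx rcw hsjf qvqyi ohcn ztqxm svg pjh nvpxe zrd ylcxe
Hunk 4: at line 3 remove [qvqyi,ohcn,ztqxm] add [bmhjf,zlify,mua] -> 12 lines: gqoy brbfx rcw hsjf bmhjf zlify mua svg pjh nvpxe zrd ylcxe
Hunk 5: at line 4 remove [bmhjf,zlify] add [thpi,mpego] -> 12 lines: gqoy brbfx rcw hsjf thpi mpego mua svg pjh nvpxe zrd ylcxe
Final line 4: hsjf

Answer: hsjf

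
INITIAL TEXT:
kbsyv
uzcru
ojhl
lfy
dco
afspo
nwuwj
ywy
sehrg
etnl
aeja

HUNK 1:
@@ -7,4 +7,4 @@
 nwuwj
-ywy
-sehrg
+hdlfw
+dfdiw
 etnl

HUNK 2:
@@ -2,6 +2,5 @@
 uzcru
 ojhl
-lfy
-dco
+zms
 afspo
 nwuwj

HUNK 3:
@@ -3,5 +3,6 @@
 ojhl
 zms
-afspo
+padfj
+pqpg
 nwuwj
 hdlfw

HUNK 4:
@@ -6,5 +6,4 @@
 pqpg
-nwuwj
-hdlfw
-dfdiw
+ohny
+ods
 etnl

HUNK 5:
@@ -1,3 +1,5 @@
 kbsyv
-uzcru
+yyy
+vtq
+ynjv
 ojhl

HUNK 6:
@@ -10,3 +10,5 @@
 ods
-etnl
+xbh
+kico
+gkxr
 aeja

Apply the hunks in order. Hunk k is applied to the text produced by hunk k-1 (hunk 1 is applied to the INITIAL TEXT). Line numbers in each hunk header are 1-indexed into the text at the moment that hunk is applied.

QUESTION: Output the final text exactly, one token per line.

Hunk 1: at line 7 remove [ywy,sehrg] add [hdlfw,dfdiw] -> 11 lines: kbsyv uzcru ojhl lfy dco afspo nwuwj hdlfw dfdiw etnl aeja
Hunk 2: at line 2 remove [lfy,dco] add [zms] -> 10 lines: kbsyv uzcru ojhl zms afspo nwuwj hdlfw dfdiw etnl aeja
Hunk 3: at line 3 remove [afspo] add [padfj,pqpg] -> 11 lines: kbsyv uzcru ojhl zms padfj pqpg nwuwj hdlfw dfdiw etnl aeja
Hunk 4: at line 6 remove [nwuwj,hdlfw,dfdiw] add [ohny,ods] -> 10 lines: kbsyv uzcru ojhl zms padfj pqpg ohny ods etnl aeja
Hunk 5: at line 1 remove [uzcru] add [yyy,vtq,ynjv] -> 12 lines: kbsyv yyy vtq ynjv ojhl zms padfj pqpg ohny ods etnl aeja
Hunk 6: at line 10 remove [etnl] add [xbh,kico,gkxr] -> 14 lines: kbsyv yyy vtq ynjv ojhl zms padfj pqpg ohny ods xbh kico gkxr aeja

Answer: kbsyv
yyy
vtq
ynjv
ojhl
zms
padfj
pqpg
ohny
ods
xbh
kico
gkxr
aeja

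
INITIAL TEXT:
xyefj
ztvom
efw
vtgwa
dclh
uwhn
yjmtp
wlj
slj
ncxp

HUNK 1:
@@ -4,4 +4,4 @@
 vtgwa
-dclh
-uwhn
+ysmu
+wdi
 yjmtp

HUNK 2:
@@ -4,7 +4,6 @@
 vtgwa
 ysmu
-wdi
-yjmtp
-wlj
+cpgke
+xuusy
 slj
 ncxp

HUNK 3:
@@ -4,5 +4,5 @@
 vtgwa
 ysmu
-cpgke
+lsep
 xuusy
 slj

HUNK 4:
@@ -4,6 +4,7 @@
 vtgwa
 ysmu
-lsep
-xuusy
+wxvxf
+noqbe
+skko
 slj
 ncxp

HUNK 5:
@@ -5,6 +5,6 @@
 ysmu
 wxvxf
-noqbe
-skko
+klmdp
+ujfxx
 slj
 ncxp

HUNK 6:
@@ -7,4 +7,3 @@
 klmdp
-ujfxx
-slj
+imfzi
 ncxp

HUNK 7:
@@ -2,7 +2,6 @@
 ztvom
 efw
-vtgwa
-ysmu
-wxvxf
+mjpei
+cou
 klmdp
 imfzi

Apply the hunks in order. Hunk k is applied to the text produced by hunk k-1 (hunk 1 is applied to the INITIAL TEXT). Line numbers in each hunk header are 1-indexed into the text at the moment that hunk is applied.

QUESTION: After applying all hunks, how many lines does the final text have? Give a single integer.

Answer: 8

Derivation:
Hunk 1: at line 4 remove [dclh,uwhn] add [ysmu,wdi] -> 10 lines: xyefj ztvom efw vtgwa ysmu wdi yjmtp wlj slj ncxp
Hunk 2: at line 4 remove [wdi,yjmtp,wlj] add [cpgke,xuusy] -> 9 lines: xyefj ztvom efw vtgwa ysmu cpgke xuusy slj ncxp
Hunk 3: at line 4 remove [cpgke] add [lsep] -> 9 lines: xyefj ztvom efw vtgwa ysmu lsep xuusy slj ncxp
Hunk 4: at line 4 remove [lsep,xuusy] add [wxvxf,noqbe,skko] -> 10 lines: xyefj ztvom efw vtgwa ysmu wxvxf noqbe skko slj ncxp
Hunk 5: at line 5 remove [noqbe,skko] add [klmdp,ujfxx] -> 10 lines: xyefj ztvom efw vtgwa ysmu wxvxf klmdp ujfxx slj ncxp
Hunk 6: at line 7 remove [ujfxx,slj] add [imfzi] -> 9 lines: xyefj ztvom efw vtgwa ysmu wxvxf klmdp imfzi ncxp
Hunk 7: at line 2 remove [vtgwa,ysmu,wxvxf] add [mjpei,cou] -> 8 lines: xyefj ztvom efw mjpei cou klmdp imfzi ncxp
Final line count: 8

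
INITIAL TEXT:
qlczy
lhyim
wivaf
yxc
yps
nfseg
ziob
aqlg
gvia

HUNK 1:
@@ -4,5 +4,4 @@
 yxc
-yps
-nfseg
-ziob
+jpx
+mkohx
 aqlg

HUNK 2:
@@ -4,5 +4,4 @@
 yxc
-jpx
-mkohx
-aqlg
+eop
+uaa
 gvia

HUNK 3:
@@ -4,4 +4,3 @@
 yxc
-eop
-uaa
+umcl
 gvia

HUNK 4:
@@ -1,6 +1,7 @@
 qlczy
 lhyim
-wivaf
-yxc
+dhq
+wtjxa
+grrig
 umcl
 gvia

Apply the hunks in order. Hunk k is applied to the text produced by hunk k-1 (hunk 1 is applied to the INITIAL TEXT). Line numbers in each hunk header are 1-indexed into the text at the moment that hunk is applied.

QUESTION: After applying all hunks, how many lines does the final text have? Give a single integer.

Hunk 1: at line 4 remove [yps,nfseg,ziob] add [jpx,mkohx] -> 8 lines: qlczy lhyim wivaf yxc jpx mkohx aqlg gvia
Hunk 2: at line 4 remove [jpx,mkohx,aqlg] add [eop,uaa] -> 7 lines: qlczy lhyim wivaf yxc eop uaa gvia
Hunk 3: at line 4 remove [eop,uaa] add [umcl] -> 6 lines: qlczy lhyim wivaf yxc umcl gvia
Hunk 4: at line 1 remove [wivaf,yxc] add [dhq,wtjxa,grrig] -> 7 lines: qlczy lhyim dhq wtjxa grrig umcl gvia
Final line count: 7

Answer: 7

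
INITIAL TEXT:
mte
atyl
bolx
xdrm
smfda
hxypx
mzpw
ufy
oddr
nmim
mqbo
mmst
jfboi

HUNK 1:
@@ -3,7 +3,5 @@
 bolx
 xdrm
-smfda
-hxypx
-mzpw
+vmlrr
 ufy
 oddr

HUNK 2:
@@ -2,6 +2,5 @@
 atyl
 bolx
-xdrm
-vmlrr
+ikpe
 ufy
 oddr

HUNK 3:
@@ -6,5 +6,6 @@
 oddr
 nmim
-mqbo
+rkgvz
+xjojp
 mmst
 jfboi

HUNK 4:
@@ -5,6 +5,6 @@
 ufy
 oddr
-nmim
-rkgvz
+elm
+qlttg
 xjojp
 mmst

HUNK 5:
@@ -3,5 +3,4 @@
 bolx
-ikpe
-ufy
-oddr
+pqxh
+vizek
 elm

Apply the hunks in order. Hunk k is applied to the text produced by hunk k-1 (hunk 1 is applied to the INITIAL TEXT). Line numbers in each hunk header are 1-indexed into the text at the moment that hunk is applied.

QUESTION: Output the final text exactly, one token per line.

Hunk 1: at line 3 remove [smfda,hxypx,mzpw] add [vmlrr] -> 11 lines: mte atyl bolx xdrm vmlrr ufy oddr nmim mqbo mmst jfboi
Hunk 2: at line 2 remove [xdrm,vmlrr] add [ikpe] -> 10 lines: mte atyl bolx ikpe ufy oddr nmim mqbo mmst jfboi
Hunk 3: at line 6 remove [mqbo] add [rkgvz,xjojp] -> 11 lines: mte atyl bolx ikpe ufy oddr nmim rkgvz xjojp mmst jfboi
Hunk 4: at line 5 remove [nmim,rkgvz] add [elm,qlttg] -> 11 lines: mte atyl bolx ikpe ufy oddr elm qlttg xjojp mmst jfboi
Hunk 5: at line 3 remove [ikpe,ufy,oddr] add [pqxh,vizek] -> 10 lines: mte atyl bolx pqxh vizek elm qlttg xjojp mmst jfboi

Answer: mte
atyl
bolx
pqxh
vizek
elm
qlttg
xjojp
mmst
jfboi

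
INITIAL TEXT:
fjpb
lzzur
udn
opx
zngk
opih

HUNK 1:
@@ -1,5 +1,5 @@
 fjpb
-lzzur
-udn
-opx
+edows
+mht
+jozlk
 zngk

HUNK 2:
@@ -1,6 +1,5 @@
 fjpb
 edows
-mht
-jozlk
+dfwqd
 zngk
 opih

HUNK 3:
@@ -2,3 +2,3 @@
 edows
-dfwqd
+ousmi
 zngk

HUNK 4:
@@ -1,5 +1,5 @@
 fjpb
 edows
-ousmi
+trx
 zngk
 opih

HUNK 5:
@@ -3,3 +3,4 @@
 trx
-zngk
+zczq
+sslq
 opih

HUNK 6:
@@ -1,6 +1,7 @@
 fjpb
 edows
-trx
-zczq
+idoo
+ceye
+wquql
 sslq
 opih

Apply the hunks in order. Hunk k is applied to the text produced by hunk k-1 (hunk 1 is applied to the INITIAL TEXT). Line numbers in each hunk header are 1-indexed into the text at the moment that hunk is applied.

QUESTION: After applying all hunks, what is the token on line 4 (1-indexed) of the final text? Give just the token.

Hunk 1: at line 1 remove [lzzur,udn,opx] add [edows,mht,jozlk] -> 6 lines: fjpb edows mht jozlk zngk opih
Hunk 2: at line 1 remove [mht,jozlk] add [dfwqd] -> 5 lines: fjpb edows dfwqd zngk opih
Hunk 3: at line 2 remove [dfwqd] add [ousmi] -> 5 lines: fjpb edows ousmi zngk opih
Hunk 4: at line 1 remove [ousmi] add [trx] -> 5 lines: fjpb edows trx zngk opih
Hunk 5: at line 3 remove [zngk] add [zczq,sslq] -> 6 lines: fjpb edows trx zczq sslq opih
Hunk 6: at line 1 remove [trx,zczq] add [idoo,ceye,wquql] -> 7 lines: fjpb edows idoo ceye wquql sslq opih
Final line 4: ceye

Answer: ceye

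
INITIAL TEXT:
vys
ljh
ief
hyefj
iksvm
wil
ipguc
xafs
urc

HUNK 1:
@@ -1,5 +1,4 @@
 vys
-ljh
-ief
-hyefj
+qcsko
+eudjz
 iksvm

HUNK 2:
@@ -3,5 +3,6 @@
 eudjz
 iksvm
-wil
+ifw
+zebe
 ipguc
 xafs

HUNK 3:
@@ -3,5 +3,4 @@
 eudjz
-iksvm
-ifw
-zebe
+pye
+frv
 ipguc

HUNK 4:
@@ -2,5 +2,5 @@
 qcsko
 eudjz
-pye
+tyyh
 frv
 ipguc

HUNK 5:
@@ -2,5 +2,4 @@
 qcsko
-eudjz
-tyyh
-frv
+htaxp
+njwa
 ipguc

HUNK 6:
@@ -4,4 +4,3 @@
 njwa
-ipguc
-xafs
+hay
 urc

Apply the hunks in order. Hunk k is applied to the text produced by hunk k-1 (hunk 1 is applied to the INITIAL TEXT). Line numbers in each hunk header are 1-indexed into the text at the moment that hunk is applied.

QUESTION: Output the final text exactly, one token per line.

Answer: vys
qcsko
htaxp
njwa
hay
urc

Derivation:
Hunk 1: at line 1 remove [ljh,ief,hyefj] add [qcsko,eudjz] -> 8 lines: vys qcsko eudjz iksvm wil ipguc xafs urc
Hunk 2: at line 3 remove [wil] add [ifw,zebe] -> 9 lines: vys qcsko eudjz iksvm ifw zebe ipguc xafs urc
Hunk 3: at line 3 remove [iksvm,ifw,zebe] add [pye,frv] -> 8 lines: vys qcsko eudjz pye frv ipguc xafs urc
Hunk 4: at line 2 remove [pye] add [tyyh] -> 8 lines: vys qcsko eudjz tyyh frv ipguc xafs urc
Hunk 5: at line 2 remove [eudjz,tyyh,frv] add [htaxp,njwa] -> 7 lines: vys qcsko htaxp njwa ipguc xafs urc
Hunk 6: at line 4 remove [ipguc,xafs] add [hay] -> 6 lines: vys qcsko htaxp njwa hay urc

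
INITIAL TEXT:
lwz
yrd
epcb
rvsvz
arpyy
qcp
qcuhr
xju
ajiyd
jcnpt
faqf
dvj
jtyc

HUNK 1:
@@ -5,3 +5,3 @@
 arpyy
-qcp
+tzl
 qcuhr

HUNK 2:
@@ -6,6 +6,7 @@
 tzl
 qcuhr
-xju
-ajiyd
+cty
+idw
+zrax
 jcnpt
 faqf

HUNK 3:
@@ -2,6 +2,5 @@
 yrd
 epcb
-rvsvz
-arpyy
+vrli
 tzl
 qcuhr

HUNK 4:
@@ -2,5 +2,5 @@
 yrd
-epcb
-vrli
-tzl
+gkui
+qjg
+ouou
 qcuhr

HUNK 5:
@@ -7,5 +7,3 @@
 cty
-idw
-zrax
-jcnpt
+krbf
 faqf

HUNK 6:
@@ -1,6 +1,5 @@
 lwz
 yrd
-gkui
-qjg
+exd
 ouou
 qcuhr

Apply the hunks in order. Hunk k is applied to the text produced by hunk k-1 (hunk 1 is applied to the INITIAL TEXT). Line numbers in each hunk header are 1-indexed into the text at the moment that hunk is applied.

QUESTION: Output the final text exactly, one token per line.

Hunk 1: at line 5 remove [qcp] add [tzl] -> 13 lines: lwz yrd epcb rvsvz arpyy tzl qcuhr xju ajiyd jcnpt faqf dvj jtyc
Hunk 2: at line 6 remove [xju,ajiyd] add [cty,idw,zrax] -> 14 lines: lwz yrd epcb rvsvz arpyy tzl qcuhr cty idw zrax jcnpt faqf dvj jtyc
Hunk 3: at line 2 remove [rvsvz,arpyy] add [vrli] -> 13 lines: lwz yrd epcb vrli tzl qcuhr cty idw zrax jcnpt faqf dvj jtyc
Hunk 4: at line 2 remove [epcb,vrli,tzl] add [gkui,qjg,ouou] -> 13 lines: lwz yrd gkui qjg ouou qcuhr cty idw zrax jcnpt faqf dvj jtyc
Hunk 5: at line 7 remove [idw,zrax,jcnpt] add [krbf] -> 11 lines: lwz yrd gkui qjg ouou qcuhr cty krbf faqf dvj jtyc
Hunk 6: at line 1 remove [gkui,qjg] add [exd] -> 10 lines: lwz yrd exd ouou qcuhr cty krbf faqf dvj jtyc

Answer: lwz
yrd
exd
ouou
qcuhr
cty
krbf
faqf
dvj
jtyc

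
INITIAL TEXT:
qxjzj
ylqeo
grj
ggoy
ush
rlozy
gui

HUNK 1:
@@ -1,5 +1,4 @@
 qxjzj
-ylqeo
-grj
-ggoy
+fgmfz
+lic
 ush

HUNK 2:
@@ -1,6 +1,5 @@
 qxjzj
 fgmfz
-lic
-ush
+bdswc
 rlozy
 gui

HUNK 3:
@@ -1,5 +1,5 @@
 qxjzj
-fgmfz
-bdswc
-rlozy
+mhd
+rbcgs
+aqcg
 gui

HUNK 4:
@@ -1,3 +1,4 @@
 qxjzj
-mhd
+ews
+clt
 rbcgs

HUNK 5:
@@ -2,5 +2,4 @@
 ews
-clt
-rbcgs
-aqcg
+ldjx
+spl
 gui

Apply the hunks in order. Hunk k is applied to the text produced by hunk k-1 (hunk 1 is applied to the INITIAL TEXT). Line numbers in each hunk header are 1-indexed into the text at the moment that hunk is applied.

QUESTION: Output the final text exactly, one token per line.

Hunk 1: at line 1 remove [ylqeo,grj,ggoy] add [fgmfz,lic] -> 6 lines: qxjzj fgmfz lic ush rlozy gui
Hunk 2: at line 1 remove [lic,ush] add [bdswc] -> 5 lines: qxjzj fgmfz bdswc rlozy gui
Hunk 3: at line 1 remove [fgmfz,bdswc,rlozy] add [mhd,rbcgs,aqcg] -> 5 lines: qxjzj mhd rbcgs aqcg gui
Hunk 4: at line 1 remove [mhd] add [ews,clt] -> 6 lines: qxjzj ews clt rbcgs aqcg gui
Hunk 5: at line 2 remove [clt,rbcgs,aqcg] add [ldjx,spl] -> 5 lines: qxjzj ews ldjx spl gui

Answer: qxjzj
ews
ldjx
spl
gui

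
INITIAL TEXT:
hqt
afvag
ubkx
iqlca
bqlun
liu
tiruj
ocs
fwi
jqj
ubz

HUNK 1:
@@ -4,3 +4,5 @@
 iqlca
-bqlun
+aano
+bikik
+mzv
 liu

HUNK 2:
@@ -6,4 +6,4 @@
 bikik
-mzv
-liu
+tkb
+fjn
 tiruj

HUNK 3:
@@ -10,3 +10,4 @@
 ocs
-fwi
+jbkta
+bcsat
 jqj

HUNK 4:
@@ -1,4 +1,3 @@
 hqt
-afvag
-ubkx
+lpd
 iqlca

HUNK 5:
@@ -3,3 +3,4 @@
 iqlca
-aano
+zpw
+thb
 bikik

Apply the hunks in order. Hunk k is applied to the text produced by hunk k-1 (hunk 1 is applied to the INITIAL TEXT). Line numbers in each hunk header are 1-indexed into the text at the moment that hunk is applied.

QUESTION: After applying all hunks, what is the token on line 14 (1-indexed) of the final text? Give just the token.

Answer: ubz

Derivation:
Hunk 1: at line 4 remove [bqlun] add [aano,bikik,mzv] -> 13 lines: hqt afvag ubkx iqlca aano bikik mzv liu tiruj ocs fwi jqj ubz
Hunk 2: at line 6 remove [mzv,liu] add [tkb,fjn] -> 13 lines: hqt afvag ubkx iqlca aano bikik tkb fjn tiruj ocs fwi jqj ubz
Hunk 3: at line 10 remove [fwi] add [jbkta,bcsat] -> 14 lines: hqt afvag ubkx iqlca aano bikik tkb fjn tiruj ocs jbkta bcsat jqj ubz
Hunk 4: at line 1 remove [afvag,ubkx] add [lpd] -> 13 lines: hqt lpd iqlca aano bikik tkb fjn tiruj ocs jbkta bcsat jqj ubz
Hunk 5: at line 3 remove [aano] add [zpw,thb] -> 14 lines: hqt lpd iqlca zpw thb bikik tkb fjn tiruj ocs jbkta bcsat jqj ubz
Final line 14: ubz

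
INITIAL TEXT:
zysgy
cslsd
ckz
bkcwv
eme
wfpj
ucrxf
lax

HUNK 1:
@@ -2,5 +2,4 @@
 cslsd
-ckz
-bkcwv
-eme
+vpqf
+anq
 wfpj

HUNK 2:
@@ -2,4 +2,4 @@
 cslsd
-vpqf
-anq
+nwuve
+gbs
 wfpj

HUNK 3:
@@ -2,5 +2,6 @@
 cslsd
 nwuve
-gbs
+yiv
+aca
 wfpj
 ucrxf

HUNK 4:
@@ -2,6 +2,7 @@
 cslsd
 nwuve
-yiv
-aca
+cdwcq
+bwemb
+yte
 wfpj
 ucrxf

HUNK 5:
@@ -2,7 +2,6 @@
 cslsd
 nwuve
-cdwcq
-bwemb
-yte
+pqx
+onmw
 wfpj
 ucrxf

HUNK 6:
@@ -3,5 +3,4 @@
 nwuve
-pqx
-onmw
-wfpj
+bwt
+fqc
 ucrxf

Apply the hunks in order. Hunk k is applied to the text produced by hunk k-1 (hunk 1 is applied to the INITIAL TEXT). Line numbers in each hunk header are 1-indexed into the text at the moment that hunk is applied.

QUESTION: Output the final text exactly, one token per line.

Answer: zysgy
cslsd
nwuve
bwt
fqc
ucrxf
lax

Derivation:
Hunk 1: at line 2 remove [ckz,bkcwv,eme] add [vpqf,anq] -> 7 lines: zysgy cslsd vpqf anq wfpj ucrxf lax
Hunk 2: at line 2 remove [vpqf,anq] add [nwuve,gbs] -> 7 lines: zysgy cslsd nwuve gbs wfpj ucrxf lax
Hunk 3: at line 2 remove [gbs] add [yiv,aca] -> 8 lines: zysgy cslsd nwuve yiv aca wfpj ucrxf lax
Hunk 4: at line 2 remove [yiv,aca] add [cdwcq,bwemb,yte] -> 9 lines: zysgy cslsd nwuve cdwcq bwemb yte wfpj ucrxf lax
Hunk 5: at line 2 remove [cdwcq,bwemb,yte] add [pqx,onmw] -> 8 lines: zysgy cslsd nwuve pqx onmw wfpj ucrxf lax
Hunk 6: at line 3 remove [pqx,onmw,wfpj] add [bwt,fqc] -> 7 lines: zysgy cslsd nwuve bwt fqc ucrxf lax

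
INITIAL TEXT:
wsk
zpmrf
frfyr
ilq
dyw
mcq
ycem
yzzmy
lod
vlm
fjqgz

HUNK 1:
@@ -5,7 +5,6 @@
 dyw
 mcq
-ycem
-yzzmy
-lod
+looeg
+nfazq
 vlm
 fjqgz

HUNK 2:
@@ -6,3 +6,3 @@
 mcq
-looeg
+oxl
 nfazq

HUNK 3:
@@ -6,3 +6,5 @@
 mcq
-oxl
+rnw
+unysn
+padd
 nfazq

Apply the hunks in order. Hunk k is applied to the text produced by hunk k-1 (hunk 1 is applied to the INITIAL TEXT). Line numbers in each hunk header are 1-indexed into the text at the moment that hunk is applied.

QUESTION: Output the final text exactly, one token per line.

Hunk 1: at line 5 remove [ycem,yzzmy,lod] add [looeg,nfazq] -> 10 lines: wsk zpmrf frfyr ilq dyw mcq looeg nfazq vlm fjqgz
Hunk 2: at line 6 remove [looeg] add [oxl] -> 10 lines: wsk zpmrf frfyr ilq dyw mcq oxl nfazq vlm fjqgz
Hunk 3: at line 6 remove [oxl] add [rnw,unysn,padd] -> 12 lines: wsk zpmrf frfyr ilq dyw mcq rnw unysn padd nfazq vlm fjqgz

Answer: wsk
zpmrf
frfyr
ilq
dyw
mcq
rnw
unysn
padd
nfazq
vlm
fjqgz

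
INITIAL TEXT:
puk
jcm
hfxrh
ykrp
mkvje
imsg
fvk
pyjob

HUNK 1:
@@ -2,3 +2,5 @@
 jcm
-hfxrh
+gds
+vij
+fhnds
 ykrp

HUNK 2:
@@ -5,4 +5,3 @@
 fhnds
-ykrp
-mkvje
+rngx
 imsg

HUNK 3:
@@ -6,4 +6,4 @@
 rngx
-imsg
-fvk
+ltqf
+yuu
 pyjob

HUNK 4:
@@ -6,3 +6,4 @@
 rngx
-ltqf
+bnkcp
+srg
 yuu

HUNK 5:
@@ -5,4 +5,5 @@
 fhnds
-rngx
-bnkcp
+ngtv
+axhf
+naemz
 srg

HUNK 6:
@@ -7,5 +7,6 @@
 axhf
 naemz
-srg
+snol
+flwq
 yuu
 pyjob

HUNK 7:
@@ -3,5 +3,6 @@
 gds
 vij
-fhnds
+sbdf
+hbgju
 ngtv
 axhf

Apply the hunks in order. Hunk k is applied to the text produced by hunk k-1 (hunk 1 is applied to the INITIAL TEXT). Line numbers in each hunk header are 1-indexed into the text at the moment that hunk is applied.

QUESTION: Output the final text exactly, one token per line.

Hunk 1: at line 2 remove [hfxrh] add [gds,vij,fhnds] -> 10 lines: puk jcm gds vij fhnds ykrp mkvje imsg fvk pyjob
Hunk 2: at line 5 remove [ykrp,mkvje] add [rngx] -> 9 lines: puk jcm gds vij fhnds rngx imsg fvk pyjob
Hunk 3: at line 6 remove [imsg,fvk] add [ltqf,yuu] -> 9 lines: puk jcm gds vij fhnds rngx ltqf yuu pyjob
Hunk 4: at line 6 remove [ltqf] add [bnkcp,srg] -> 10 lines: puk jcm gds vij fhnds rngx bnkcp srg yuu pyjob
Hunk 5: at line 5 remove [rngx,bnkcp] add [ngtv,axhf,naemz] -> 11 lines: puk jcm gds vij fhnds ngtv axhf naemz srg yuu pyjob
Hunk 6: at line 7 remove [srg] add [snol,flwq] -> 12 lines: puk jcm gds vij fhnds ngtv axhf naemz snol flwq yuu pyjob
Hunk 7: at line 3 remove [fhnds] add [sbdf,hbgju] -> 13 lines: puk jcm gds vij sbdf hbgju ngtv axhf naemz snol flwq yuu pyjob

Answer: puk
jcm
gds
vij
sbdf
hbgju
ngtv
axhf
naemz
snol
flwq
yuu
pyjob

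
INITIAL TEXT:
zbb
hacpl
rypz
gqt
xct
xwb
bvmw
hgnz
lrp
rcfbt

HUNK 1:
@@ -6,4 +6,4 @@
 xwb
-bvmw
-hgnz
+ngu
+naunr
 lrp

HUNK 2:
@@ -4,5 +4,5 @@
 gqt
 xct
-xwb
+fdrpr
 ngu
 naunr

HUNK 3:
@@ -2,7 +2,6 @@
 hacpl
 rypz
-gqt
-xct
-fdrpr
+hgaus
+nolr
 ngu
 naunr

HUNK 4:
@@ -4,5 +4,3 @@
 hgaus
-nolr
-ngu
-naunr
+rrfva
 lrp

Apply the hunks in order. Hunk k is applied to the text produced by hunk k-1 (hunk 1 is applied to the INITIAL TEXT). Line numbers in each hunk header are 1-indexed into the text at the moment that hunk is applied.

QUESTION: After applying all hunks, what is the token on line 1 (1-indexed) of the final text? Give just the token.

Answer: zbb

Derivation:
Hunk 1: at line 6 remove [bvmw,hgnz] add [ngu,naunr] -> 10 lines: zbb hacpl rypz gqt xct xwb ngu naunr lrp rcfbt
Hunk 2: at line 4 remove [xwb] add [fdrpr] -> 10 lines: zbb hacpl rypz gqt xct fdrpr ngu naunr lrp rcfbt
Hunk 3: at line 2 remove [gqt,xct,fdrpr] add [hgaus,nolr] -> 9 lines: zbb hacpl rypz hgaus nolr ngu naunr lrp rcfbt
Hunk 4: at line 4 remove [nolr,ngu,naunr] add [rrfva] -> 7 lines: zbb hacpl rypz hgaus rrfva lrp rcfbt
Final line 1: zbb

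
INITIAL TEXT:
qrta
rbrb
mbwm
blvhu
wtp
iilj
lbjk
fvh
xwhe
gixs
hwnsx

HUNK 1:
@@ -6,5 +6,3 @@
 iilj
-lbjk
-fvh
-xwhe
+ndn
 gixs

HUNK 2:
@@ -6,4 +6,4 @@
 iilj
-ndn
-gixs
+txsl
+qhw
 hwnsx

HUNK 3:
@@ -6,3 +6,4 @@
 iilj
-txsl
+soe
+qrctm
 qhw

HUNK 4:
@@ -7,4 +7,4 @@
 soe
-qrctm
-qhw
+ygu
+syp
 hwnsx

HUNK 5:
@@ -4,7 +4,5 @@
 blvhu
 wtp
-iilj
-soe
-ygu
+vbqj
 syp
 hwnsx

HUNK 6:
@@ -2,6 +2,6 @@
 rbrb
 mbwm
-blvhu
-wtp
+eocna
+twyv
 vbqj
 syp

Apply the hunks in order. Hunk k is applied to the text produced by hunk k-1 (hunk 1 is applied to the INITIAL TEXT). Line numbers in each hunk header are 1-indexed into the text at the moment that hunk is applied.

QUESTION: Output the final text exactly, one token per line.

Answer: qrta
rbrb
mbwm
eocna
twyv
vbqj
syp
hwnsx

Derivation:
Hunk 1: at line 6 remove [lbjk,fvh,xwhe] add [ndn] -> 9 lines: qrta rbrb mbwm blvhu wtp iilj ndn gixs hwnsx
Hunk 2: at line 6 remove [ndn,gixs] add [txsl,qhw] -> 9 lines: qrta rbrb mbwm blvhu wtp iilj txsl qhw hwnsx
Hunk 3: at line 6 remove [txsl] add [soe,qrctm] -> 10 lines: qrta rbrb mbwm blvhu wtp iilj soe qrctm qhw hwnsx
Hunk 4: at line 7 remove [qrctm,qhw] add [ygu,syp] -> 10 lines: qrta rbrb mbwm blvhu wtp iilj soe ygu syp hwnsx
Hunk 5: at line 4 remove [iilj,soe,ygu] add [vbqj] -> 8 lines: qrta rbrb mbwm blvhu wtp vbqj syp hwnsx
Hunk 6: at line 2 remove [blvhu,wtp] add [eocna,twyv] -> 8 lines: qrta rbrb mbwm eocna twyv vbqj syp hwnsx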